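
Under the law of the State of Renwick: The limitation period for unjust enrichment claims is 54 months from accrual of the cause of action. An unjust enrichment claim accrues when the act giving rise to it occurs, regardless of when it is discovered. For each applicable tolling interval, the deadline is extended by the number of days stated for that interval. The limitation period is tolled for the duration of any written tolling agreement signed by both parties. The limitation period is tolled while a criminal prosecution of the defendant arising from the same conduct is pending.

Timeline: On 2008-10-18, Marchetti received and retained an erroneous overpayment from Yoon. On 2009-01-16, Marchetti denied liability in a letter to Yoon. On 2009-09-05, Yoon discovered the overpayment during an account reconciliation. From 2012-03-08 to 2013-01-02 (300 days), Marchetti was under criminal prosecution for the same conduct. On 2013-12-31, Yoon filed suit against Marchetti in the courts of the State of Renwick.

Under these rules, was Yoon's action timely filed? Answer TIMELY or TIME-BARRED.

Accrual is governed by the date of the act, so the period began to run on 2008-10-18; the later discovery on 2009-09-05 is irrelevant under the stated rule.
Adding the 54 months base period to 2008-10-18 gives a deadline of 2013-04-18, before any tolling.
The pending criminal prosecution from 2012-03-08 to 2013-01-02 tolled the period for 300 days, extending the deadline to 2014-02-12.
Nothing else in the chronology tolls or restarts the period.
Filing on 2013-12-31 beat the 2014-02-12 deadline — the action is timely.

TIMELY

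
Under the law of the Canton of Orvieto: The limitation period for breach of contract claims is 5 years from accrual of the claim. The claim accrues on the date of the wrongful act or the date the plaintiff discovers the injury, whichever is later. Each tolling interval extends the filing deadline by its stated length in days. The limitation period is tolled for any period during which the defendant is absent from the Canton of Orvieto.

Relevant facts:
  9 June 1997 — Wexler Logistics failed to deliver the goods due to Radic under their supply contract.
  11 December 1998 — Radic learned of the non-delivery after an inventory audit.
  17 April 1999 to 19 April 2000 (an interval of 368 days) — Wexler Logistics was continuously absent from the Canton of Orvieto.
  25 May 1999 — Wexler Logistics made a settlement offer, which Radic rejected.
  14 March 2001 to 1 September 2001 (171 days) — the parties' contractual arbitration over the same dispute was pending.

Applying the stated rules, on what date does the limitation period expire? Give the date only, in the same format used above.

Because discovery on 11 December 1998 post-dates the 9 June 1997 act, accrual under the later-of rule falls on 11 December 1998.
The untolled deadline — 5 years after 11 December 1998 — is 11 December 2003.
The period was tolled for 368 days by the defendant's absence from the jurisdiction (17 April 1999 to 19 April 2000), pushing the deadline to 13 December 2004.
Although a pending arbitration ran from 14 March 2001 to 1 September 2001, the stated rules do not make that a tolling event, so it is disregarded.
The other events in the timeline have no effect on the limitation period under the stated rules.

13 December 2004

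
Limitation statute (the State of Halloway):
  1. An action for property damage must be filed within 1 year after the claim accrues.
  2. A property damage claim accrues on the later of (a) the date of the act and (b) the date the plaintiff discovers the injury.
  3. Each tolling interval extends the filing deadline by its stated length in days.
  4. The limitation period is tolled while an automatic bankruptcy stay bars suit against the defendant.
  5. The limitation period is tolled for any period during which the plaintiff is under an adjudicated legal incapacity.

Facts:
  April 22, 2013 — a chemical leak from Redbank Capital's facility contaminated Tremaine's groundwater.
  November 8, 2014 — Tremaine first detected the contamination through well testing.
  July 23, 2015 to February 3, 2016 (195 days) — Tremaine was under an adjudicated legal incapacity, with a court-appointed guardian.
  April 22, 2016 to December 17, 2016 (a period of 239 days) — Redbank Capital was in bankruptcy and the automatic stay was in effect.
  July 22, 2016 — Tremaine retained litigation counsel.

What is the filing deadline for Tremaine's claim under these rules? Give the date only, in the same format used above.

The claim accrued on November 8, 2014 — the later of the April 22, 2013 act and the November 8, 2014 discovery.
1 year from November 8, 2014 is November 8, 2015.
The plaintiff's legal incapacity from July 23, 2015 to February 3, 2016 tolled the period for 195 days, extending the deadline to May 21, 2016.
The automatic bankruptcy stay from April 22, 2016 to December 17, 2016 tolled the period for 239 days, extending the deadline to January 15, 2017.
The other events in the timeline have no effect on the limitation period under the stated rules.

January 15, 2017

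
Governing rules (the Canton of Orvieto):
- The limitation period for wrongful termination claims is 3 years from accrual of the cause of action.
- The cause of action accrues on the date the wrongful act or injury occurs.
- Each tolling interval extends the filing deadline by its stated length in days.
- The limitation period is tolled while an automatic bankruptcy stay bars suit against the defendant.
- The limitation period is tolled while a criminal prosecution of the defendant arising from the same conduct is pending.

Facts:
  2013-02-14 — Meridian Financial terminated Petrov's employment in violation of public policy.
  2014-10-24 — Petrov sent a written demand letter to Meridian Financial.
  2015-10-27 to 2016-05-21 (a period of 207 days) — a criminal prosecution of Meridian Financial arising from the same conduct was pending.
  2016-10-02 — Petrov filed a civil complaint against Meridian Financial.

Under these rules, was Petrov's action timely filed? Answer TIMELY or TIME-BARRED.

The limitation period began to run on 2013-02-14.
3 years from 2013-02-14 is 2016-02-14.
The period was tolled for 207 days by the pending criminal prosecution (2015-10-27 to 2016-05-21), pushing the deadline to 2016-09-08.
The other events in the timeline have no effect on the limitation period under the stated rules.
Petrov filed on 2016-10-02, after the 2016-09-08 deadline, so the action is time-barred.

TIME-BARRED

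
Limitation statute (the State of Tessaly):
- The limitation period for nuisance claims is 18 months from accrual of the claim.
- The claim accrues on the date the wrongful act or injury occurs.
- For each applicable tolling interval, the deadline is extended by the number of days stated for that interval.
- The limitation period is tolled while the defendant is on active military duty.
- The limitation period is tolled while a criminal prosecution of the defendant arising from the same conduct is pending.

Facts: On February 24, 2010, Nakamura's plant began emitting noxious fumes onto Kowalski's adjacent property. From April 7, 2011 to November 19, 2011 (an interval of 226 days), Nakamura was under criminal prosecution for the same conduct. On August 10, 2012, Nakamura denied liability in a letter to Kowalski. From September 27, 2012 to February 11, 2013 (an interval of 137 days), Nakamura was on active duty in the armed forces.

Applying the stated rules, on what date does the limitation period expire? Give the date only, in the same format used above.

The claim accrued on February 24, 2010, the date of the act.
18 months from February 24, 2010 is August 24, 2011.
The period was tolled for 226 days by the pending criminal prosecution (April 7, 2011 to November 19, 2011), pushing the deadline to April 6, 2012.
By the time the defendant's active military service began on September 27, 2012, the limitation period had already expired on April 6, 2012; that interval cannot revive it.
None of the other events listed affects the running of the period under the stated rules.

April 6, 2012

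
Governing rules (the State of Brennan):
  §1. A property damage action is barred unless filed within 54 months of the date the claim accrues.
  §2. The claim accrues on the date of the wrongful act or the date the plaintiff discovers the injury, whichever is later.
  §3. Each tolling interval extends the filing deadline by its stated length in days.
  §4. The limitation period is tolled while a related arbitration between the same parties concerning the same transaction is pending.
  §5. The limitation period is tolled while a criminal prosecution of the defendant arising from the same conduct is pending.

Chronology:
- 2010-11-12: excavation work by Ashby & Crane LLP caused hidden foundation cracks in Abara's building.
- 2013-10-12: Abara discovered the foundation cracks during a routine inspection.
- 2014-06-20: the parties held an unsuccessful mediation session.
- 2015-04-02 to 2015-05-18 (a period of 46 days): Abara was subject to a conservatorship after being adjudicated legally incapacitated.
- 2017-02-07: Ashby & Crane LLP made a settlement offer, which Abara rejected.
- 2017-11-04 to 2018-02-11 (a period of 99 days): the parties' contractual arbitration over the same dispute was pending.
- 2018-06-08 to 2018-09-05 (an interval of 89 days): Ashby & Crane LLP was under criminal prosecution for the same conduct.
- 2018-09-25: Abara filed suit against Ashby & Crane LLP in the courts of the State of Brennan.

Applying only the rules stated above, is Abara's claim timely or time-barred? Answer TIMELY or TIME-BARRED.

Taking the later of the act (2010-11-12) and discovery (2013-10-12), the claim accrued on 2013-10-12.
Adding the 54 months base period to 2013-10-12 gives a deadline of 2018-04-12, before any tolling.
The period was tolled for 99 days by the pending related arbitration (2017-11-04 to 2018-02-11), pushing the deadline to 2018-07-20.
The pending criminal prosecution from 2018-06-08 to 2018-09-05 tolled the period for 89 days, extending the deadline to 2018-10-17.
Although the plaintiff's incapacity ran from 2015-04-02 to 2015-05-18, the stated rules do not make that a tolling event, so it is disregarded.
The other events in the timeline have no effect on the limitation period under the stated rules.
Abara filed on 2018-09-25, before the 2018-10-17 deadline, so the action is timely.

TIMELY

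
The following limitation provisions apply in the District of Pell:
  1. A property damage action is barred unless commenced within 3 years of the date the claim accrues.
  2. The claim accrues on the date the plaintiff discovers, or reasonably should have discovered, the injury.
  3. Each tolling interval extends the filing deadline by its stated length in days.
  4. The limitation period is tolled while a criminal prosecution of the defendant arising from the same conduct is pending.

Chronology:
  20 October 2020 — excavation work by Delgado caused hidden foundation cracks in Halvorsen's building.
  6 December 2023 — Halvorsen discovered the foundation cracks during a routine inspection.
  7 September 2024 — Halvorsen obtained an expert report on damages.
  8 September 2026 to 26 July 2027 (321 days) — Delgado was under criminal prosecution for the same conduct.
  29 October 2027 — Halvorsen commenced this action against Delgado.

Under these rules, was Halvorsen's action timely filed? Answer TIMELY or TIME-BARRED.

Accrual is tied to discovery, so the period began on 6 December 2023 rather than on 20 October 2020 when the act occurred.
3 years from 6 December 2023 is 6 December 2026.
The period was tolled for 321 days by the pending criminal prosecution (8 September 2026 to 26 July 2027), pushing the deadline to 23 October 2027.
Nothing else in the chronology tolls or restarts the period.
The 29 October 2027 filing falls after the 23 October 2027 deadline; the claim is time-barred.

TIME-BARRED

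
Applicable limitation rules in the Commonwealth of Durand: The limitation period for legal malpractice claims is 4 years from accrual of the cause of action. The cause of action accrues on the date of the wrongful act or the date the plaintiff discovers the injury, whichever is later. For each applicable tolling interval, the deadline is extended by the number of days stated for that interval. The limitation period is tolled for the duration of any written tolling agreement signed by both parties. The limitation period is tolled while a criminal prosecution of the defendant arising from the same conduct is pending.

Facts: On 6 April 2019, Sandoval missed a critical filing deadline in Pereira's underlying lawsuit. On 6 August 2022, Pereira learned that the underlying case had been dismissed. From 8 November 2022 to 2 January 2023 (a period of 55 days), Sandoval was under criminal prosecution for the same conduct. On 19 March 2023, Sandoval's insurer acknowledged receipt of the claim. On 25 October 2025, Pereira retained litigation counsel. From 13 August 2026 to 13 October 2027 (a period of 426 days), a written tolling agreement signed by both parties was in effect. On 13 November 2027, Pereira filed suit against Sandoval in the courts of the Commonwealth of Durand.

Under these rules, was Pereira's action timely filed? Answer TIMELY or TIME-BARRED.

The claim accrued on 6 August 2022 — the later of the 6 April 2019 act and the 6 August 2022 discovery.
4 years from 6 August 2022 is 6 August 2026.
The pending criminal prosecution from 8 November 2022 to 2 January 2023 tolled the period for 55 days, extending the deadline to 30 September 2026.
The period was tolled for 426 days by the written tolling agreement (13 August 2026 to 13 October 2027), pushing the deadline to 30 November 2027.
Nothing else in the chronology tolls or restarts the period.
Pereira filed on 13 November 2027, before the 30 November 2027 deadline, so the action is timely.

TIMELY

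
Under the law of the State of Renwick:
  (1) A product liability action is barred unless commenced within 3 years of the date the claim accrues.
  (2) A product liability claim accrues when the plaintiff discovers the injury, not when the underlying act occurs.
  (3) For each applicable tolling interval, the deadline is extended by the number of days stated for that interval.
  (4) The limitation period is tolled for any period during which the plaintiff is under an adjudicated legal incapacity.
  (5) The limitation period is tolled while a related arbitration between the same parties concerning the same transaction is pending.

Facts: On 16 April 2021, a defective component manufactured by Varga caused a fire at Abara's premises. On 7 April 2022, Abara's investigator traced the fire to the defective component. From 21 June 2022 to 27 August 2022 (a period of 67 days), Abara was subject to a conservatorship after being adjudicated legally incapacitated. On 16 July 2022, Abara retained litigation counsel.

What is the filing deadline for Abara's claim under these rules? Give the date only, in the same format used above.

13 June 2025

Accrual is tied to discovery, so the period began on 7 April 2022 rather than on 16 April 2021 when the act occurred.
3 years from 7 April 2022 is 7 April 2025.
The plaintiff's legal incapacity from 21 June 2022 to 27 August 2022 tolled the period for 67 days, extending the deadline to 13 June 2025.
None of the other events listed affects the running of the period under the stated rules.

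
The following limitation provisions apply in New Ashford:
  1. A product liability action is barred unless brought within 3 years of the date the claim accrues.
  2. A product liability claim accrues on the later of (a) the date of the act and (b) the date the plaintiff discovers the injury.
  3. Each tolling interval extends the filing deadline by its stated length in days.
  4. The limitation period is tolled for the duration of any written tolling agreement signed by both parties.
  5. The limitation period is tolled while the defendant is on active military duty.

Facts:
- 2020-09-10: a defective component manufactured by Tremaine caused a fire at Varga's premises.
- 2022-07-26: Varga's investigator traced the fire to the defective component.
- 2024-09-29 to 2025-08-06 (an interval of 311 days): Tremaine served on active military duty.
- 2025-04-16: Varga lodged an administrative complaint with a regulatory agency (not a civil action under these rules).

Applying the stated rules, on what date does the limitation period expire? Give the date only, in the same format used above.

Taking the later of the act (2020-09-10) and discovery (2022-07-26), the claim accrued on 2022-07-26.
The untolled deadline — 3 years after 2022-07-26 — is 2025-07-26.
Because the defendant's active military service ran from 2024-09-29 to 2025-08-06, the deadline is extended by 311 days to 2026-06-02.
Nothing else in the chronology tolls or restarts the period.

2026-06-02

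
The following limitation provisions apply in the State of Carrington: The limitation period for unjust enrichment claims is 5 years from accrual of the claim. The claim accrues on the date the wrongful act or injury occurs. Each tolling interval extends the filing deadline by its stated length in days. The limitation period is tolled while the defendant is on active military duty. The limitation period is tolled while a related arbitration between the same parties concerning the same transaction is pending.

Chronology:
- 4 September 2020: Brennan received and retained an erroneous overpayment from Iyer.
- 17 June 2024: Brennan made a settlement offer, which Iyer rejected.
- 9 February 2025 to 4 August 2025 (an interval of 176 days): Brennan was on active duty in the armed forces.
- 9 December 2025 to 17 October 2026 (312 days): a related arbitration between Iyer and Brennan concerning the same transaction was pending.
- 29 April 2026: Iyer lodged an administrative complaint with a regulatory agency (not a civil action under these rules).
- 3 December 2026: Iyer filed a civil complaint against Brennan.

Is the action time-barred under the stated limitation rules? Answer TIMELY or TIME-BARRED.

The claim accrued on 4 September 2020, the date of the act.
5 years from 4 September 2020 is 4 September 2025.
The defendant's active military service from 9 February 2025 to 4 August 2025 tolled the period for 176 days, extending the deadline to 27 February 2026.
The period was tolled for 312 days by the pending related arbitration (9 December 2025 to 17 October 2026), pushing the deadline to 5 January 2027.
None of the other events listed affects the running of the period under the stated rules.
Filing on 3 December 2026 beat the 5 January 2027 deadline — the action is timely.

TIMELY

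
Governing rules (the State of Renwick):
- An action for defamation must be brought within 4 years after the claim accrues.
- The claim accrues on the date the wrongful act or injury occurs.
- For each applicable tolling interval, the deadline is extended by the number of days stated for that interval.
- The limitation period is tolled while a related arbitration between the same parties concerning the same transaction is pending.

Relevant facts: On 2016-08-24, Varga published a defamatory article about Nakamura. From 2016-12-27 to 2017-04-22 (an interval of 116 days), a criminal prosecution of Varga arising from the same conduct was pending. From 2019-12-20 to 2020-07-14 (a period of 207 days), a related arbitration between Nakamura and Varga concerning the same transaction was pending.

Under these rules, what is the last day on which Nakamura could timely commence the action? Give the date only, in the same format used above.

2021-03-19

The limitation period began to run on 2016-08-24.
The untolled deadline — 4 years after 2016-08-24 — is 2020-08-24.
The pending related arbitration from 2019-12-20 to 2020-07-14 tolled the period for 207 days, extending the deadline to 2021-03-19.
No stated provision tolls the period for a criminal prosecution, so the interval from 2016-12-27 to 2017-04-22 has no effect on the deadline.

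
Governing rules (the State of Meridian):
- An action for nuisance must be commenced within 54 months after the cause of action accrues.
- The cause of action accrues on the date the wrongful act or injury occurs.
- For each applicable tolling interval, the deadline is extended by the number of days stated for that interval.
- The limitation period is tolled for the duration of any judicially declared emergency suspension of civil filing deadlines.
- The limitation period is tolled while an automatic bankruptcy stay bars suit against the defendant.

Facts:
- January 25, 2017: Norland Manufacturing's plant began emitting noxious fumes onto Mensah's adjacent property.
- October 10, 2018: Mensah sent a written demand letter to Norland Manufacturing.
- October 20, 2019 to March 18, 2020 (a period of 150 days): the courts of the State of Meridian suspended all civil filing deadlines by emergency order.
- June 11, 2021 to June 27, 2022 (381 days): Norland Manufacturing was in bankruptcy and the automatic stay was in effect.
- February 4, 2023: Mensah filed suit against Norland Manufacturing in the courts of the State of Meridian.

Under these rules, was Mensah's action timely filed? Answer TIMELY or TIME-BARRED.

The claim accrued on January 25, 2017, when the wrongful act occurred.
54 months from January 25, 2017 is July 25, 2021.
The emergency suspension of filing deadlines from October 20, 2019 to March 18, 2020 tolled the period for 150 days, extending the deadline to December 22, 2021.
The automatic bankruptcy stay from June 11, 2021 to June 27, 2022 tolled the period for 381 days, extending the deadline to January 7, 2023.
Nothing else in the chronology tolls or restarts the period.
Filing on February 4, 2023 missed the January 7, 2023 deadline — the action is time-barred.

TIME-BARRED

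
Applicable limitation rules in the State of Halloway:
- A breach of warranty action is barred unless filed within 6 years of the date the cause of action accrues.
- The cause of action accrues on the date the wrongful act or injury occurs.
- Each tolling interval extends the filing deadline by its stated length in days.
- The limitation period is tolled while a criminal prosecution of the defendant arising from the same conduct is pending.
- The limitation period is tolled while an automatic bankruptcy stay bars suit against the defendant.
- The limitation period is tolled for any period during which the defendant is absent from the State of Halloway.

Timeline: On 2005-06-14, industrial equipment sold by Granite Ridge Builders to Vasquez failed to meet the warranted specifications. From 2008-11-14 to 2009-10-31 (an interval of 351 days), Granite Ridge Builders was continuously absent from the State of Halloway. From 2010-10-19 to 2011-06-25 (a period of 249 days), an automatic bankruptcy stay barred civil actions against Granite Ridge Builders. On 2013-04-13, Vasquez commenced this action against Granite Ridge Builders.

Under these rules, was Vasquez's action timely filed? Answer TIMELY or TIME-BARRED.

The cause of action accrued on 2005-06-14, the date of the act.
Adding the 6 years base period to 2005-06-14 gives a deadline of 2011-06-14, before any tolling.
Because the defendant's absence from the jurisdiction ran from 2008-11-14 to 2009-10-31, the deadline is extended by 351 days to 2012-05-30.
Because the automatic bankruptcy stay ran from 2010-10-19 to 2011-06-25, the deadline is extended by 249 days to 2013-02-03.
The 2013-04-13 filing falls after the 2013-02-03 deadline; the claim is time-barred.

TIME-BARRED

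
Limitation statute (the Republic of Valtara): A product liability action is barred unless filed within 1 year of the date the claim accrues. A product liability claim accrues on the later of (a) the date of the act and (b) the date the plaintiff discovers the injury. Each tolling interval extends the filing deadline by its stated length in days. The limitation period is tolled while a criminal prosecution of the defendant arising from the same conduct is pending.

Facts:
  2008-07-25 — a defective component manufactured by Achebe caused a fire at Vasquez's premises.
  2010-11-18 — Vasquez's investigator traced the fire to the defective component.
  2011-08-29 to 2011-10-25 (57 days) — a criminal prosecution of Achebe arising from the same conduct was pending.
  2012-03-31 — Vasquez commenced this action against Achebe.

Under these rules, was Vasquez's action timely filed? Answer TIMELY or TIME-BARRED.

Taking the later of the act (2008-07-25) and discovery (2010-11-18), the claim accrued on 2010-11-18.
Adding the 1 year base period to 2010-11-18 gives a deadline of 2011-11-18, before any tolling.
The pending criminal prosecution from 2011-08-29 to 2011-10-25 tolled the period for 57 days, extending the deadline to 2012-01-14.
Vasquez filed on 2012-03-31, after the 2012-01-14 deadline, so the action is time-barred.

TIME-BARRED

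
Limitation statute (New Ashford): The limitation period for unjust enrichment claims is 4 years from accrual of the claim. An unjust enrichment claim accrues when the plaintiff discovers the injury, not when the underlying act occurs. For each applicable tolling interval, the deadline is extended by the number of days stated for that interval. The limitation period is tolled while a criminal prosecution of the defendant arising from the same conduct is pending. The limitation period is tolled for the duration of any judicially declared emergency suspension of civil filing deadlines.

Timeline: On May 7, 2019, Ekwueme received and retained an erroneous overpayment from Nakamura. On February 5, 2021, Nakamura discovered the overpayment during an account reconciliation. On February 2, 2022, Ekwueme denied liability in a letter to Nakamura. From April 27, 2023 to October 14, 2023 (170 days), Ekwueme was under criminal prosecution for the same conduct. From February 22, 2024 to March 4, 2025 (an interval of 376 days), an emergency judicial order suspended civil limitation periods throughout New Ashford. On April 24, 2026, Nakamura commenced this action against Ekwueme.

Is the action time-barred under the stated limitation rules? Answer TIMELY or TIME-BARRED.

Accrual is tied to discovery, so the period began on February 5, 2021 rather than on May 7, 2019 when the act occurred.
Adding the 4 years base period to February 5, 2021 gives a deadline of February 5, 2025, before any tolling.
The period was tolled for 170 days by the pending criminal prosecution (April 27, 2023 to October 14, 2023), pushing the deadline to July 25, 2025.
Because the emergency suspension of filing deadlines ran from February 22, 2024 to March 4, 2025, the deadline is extended by 376 days to August 5, 2026.
Nothing else in the chronology tolls or restarts the period.
Nakamura filed on April 24, 2026, before the August 5, 2026 deadline, so the action is timely.

TIMELY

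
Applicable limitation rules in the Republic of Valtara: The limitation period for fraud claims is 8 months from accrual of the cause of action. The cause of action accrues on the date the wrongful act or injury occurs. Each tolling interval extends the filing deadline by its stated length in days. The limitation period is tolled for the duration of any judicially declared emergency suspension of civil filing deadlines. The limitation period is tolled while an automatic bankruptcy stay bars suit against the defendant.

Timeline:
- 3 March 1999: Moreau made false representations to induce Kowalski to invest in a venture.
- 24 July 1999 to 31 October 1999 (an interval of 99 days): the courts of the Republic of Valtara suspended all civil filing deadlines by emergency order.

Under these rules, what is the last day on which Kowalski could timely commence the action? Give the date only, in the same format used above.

10 February 2000

The limitation period began to run on 3 March 1999.
8 months from 3 March 1999 is 3 November 1999.
The period was tolled for 99 days by the emergency suspension of filing deadlines (24 July 1999 to 31 October 1999), pushing the deadline to 10 February 2000.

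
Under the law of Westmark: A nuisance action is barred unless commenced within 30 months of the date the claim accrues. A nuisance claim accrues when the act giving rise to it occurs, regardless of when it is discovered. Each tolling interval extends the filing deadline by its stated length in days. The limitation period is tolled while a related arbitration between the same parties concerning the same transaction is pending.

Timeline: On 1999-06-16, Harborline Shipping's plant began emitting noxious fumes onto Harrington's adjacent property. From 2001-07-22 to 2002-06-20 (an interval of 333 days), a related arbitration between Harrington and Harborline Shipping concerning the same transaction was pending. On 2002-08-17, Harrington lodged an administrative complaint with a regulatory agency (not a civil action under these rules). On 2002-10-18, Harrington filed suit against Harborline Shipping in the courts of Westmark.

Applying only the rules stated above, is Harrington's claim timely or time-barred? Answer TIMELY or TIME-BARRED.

TIMELY

The limitation period began to run on 1999-06-16.
Adding the 30 months base period to 1999-06-16 gives a deadline of 2001-12-16, before any tolling.
The pending related arbitration from 2001-07-22 to 2002-06-20 tolled the period for 333 days, extending the deadline to 2002-11-14.
None of the other events listed affects the running of the period under the stated rules.
Harrington filed on 2002-10-18, before the 2002-11-14 deadline, so the action is timely.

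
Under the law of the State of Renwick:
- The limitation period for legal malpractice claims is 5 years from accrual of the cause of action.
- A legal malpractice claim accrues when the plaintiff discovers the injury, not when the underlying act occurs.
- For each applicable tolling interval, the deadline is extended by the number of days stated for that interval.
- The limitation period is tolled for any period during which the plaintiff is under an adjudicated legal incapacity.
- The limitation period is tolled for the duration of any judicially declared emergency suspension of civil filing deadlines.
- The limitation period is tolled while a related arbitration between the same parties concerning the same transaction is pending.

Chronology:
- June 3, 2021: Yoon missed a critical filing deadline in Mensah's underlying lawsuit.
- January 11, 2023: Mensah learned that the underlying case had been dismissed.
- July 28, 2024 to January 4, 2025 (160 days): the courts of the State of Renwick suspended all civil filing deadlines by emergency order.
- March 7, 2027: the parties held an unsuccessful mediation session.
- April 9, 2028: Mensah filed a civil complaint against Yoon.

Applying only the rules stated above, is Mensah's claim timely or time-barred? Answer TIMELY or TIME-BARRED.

TIMELY

Under the discovery rule, the claim accrued on January 11, 2023, when Mensah discovered the injury — not on the June 3, 2021 date of the underlying act.
Adding the 5 years base period to January 11, 2023 gives a deadline of January 11, 2028, before any tolling.
Because the emergency suspension of filing deadlines ran from July 28, 2024 to January 4, 2025, the deadline is extended by 160 days to June 19, 2028.
Nothing else in the chronology tolls or restarts the period.
Mensah filed on April 9, 2028, before the June 19, 2028 deadline, so the action is timely.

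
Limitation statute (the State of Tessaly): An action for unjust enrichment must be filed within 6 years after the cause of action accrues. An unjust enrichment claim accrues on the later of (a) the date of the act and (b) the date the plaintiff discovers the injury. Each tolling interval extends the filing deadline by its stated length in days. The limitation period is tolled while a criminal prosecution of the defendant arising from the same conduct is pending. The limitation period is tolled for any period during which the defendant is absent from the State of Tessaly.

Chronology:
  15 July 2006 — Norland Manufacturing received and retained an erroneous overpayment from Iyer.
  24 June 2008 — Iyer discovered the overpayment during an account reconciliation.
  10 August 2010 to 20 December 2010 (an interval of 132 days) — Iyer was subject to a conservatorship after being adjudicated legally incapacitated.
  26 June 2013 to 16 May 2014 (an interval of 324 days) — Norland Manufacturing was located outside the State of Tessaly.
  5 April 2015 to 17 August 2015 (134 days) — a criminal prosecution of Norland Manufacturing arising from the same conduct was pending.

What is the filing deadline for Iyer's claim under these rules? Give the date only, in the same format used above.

25 September 2015

Taking the later of the act (15 July 2006) and discovery (24 June 2008), the claim accrued on 24 June 2008.
Adding the 6 years base period to 24 June 2008 gives a deadline of 24 June 2014, before any tolling.
The period was tolled for 324 days by the defendant's absence from the jurisdiction (26 June 2013 to 16 May 2014), pushing the deadline to 14 May 2015.
Because the pending criminal prosecution ran from 5 April 2015 to 17 August 2015, the deadline is extended by 134 days to 25 September 2015.
The plaintiff's legal incapacity from 10 August 2010 to 20 December 2010 does not toll the period, because no stated rule makes the plaintiff's incapacity a tolling event.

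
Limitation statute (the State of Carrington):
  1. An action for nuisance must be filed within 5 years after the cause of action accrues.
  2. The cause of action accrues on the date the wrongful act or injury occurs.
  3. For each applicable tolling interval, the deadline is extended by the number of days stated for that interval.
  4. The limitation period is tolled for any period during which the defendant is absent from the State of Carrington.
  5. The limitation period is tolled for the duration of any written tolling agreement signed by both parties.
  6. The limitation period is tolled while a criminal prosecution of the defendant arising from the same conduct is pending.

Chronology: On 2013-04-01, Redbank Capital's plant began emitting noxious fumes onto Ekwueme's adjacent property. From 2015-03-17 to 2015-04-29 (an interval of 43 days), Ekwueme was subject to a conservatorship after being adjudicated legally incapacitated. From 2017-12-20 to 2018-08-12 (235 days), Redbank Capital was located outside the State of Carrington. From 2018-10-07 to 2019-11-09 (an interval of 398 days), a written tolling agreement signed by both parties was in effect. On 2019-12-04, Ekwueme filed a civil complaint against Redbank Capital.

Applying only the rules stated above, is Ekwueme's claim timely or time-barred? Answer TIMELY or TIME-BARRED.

The claim accrued on 2013-04-01, when the wrongful act occurred.
Adding the 5 years base period to 2013-04-01 gives a deadline of 2018-04-01, before any tolling.
Because the defendant's absence from the jurisdiction ran from 2017-12-20 to 2018-08-12, the deadline is extended by 235 days to 2018-11-22.
The written tolling agreement from 2018-10-07 to 2019-11-09 tolled the period for 398 days, extending the deadline to 2019-12-25.
The plaintiff's legal incapacity from 2015-03-17 to 2015-04-29 does not toll the period, because no stated rule makes the plaintiff's incapacity a tolling event.
The 2019-12-04 filing precedes the 2019-12-25 deadline; the claim is timely.

TIMELY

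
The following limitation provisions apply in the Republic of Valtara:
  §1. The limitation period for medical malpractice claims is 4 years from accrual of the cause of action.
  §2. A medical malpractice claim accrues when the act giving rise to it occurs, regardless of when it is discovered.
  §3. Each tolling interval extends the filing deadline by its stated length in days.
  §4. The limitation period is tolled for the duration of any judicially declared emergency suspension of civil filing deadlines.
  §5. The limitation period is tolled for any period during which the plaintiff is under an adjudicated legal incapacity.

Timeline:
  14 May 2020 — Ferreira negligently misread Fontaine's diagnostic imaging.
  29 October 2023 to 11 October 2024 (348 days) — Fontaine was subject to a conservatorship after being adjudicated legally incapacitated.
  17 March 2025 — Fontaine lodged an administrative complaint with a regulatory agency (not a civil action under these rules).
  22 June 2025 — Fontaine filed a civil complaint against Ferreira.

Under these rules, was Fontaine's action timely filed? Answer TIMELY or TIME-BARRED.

The limitation period began to run on 14 May 2020.
Adding the 4 years base period to 14 May 2020 gives a deadline of 14 May 2024, before any tolling.
The period was tolled for 348 days by the plaintiff's legal incapacity (29 October 2023 to 11 October 2024), pushing the deadline to 27 April 2025.
Nothing else in the chronology tolls or restarts the period.
The 22 June 2025 filing falls after the 27 April 2025 deadline; the claim is time-barred.

TIME-BARRED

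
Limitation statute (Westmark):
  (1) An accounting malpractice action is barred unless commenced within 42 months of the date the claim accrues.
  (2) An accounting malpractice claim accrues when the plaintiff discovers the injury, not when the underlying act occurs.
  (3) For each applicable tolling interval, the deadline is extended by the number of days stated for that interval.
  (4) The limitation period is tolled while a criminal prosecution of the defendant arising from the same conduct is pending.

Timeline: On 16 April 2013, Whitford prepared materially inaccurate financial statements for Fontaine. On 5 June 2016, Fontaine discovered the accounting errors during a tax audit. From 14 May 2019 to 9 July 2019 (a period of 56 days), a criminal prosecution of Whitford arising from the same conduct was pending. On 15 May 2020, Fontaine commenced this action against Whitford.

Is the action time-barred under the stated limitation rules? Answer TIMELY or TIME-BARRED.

TIME-BARRED

The claim did not accrue until Fontaine discovered the injury on 5 June 2016; the 16 April 2013 act date does not start the clock under the stated rule.
42 months from 5 June 2016 is 5 December 2019.
Because the pending criminal prosecution ran from 14 May 2019 to 9 July 2019, the deadline is extended by 56 days to 30 January 2020.
The 15 May 2020 filing falls after the 30 January 2020 deadline; the claim is time-barred.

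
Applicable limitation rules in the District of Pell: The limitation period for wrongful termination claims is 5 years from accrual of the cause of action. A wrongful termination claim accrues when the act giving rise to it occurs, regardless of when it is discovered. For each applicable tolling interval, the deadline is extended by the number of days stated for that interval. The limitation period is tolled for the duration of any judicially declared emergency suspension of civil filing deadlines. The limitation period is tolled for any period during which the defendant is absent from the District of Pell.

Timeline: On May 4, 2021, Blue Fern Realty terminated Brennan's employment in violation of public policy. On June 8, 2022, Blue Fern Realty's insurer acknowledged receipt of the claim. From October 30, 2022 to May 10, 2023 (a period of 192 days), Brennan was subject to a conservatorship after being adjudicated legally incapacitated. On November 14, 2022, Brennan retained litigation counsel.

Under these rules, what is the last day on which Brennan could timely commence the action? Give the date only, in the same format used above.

May 4, 2026

The claim accrued on May 4, 2021, when the wrongful act occurred.
The untolled deadline — 5 years after May 4, 2021 — is May 4, 2026.
No stated provision tolls the period for the plaintiff's incapacity, so the interval from October 30, 2022 to May 10, 2023 has no effect on the deadline.
None of the other events listed affects the running of the period under the stated rules.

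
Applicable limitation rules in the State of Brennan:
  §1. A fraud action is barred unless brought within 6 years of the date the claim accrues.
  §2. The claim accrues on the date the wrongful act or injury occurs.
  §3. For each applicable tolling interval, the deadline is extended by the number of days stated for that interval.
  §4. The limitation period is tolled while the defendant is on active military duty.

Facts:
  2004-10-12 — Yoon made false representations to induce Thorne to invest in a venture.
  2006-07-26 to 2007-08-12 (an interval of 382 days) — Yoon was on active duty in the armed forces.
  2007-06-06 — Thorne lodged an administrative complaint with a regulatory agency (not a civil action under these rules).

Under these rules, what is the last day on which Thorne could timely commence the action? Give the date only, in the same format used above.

2011-10-29

The claim accrued on 2004-10-12, the date of the act.
Adding the 6 years base period to 2004-10-12 gives a deadline of 2010-10-12, before any tolling.
The defendant's active military service from 2006-07-26 to 2007-08-12 tolled the period for 382 days, extending the deadline to 2011-10-29.
None of the other events listed affects the running of the period under the stated rules.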